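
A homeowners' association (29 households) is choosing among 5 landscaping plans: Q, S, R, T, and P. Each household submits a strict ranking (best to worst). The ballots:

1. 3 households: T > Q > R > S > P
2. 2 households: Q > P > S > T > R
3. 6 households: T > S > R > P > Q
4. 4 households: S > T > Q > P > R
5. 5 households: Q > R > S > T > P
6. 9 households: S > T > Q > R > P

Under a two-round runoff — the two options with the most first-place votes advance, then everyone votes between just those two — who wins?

S

Round 1 first-place votes: Q 7, S 13, R 0, T 9, P 0.
S and T advance.
Runoff: S is preferred to T by 20 voters; T by 9.
S wins the runoff.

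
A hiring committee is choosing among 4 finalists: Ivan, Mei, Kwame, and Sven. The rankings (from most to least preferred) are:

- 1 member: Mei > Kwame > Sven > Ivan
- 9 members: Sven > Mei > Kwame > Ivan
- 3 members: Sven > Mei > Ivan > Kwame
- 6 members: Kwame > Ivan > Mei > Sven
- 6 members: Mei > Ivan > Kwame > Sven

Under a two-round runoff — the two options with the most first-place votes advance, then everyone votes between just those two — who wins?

Round 1 first-place votes: Ivan 0, Mei 7, Kwame 6, Sven 12.
Sven and Mei advance.
Runoff: Sven is preferred to Mei by 12 voters; Mei by 13.
Mei wins the runoff.

Mei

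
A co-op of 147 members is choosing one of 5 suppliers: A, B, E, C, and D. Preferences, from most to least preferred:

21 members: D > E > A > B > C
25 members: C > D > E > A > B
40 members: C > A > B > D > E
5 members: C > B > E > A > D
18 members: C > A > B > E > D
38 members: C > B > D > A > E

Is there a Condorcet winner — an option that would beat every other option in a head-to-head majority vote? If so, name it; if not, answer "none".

C

C vs A: 126–21 for C.
C vs B: 126–21 for C.
C vs E: 126–21 for C.
C vs D: 126–21 for C.
C beats every other option head-to-head.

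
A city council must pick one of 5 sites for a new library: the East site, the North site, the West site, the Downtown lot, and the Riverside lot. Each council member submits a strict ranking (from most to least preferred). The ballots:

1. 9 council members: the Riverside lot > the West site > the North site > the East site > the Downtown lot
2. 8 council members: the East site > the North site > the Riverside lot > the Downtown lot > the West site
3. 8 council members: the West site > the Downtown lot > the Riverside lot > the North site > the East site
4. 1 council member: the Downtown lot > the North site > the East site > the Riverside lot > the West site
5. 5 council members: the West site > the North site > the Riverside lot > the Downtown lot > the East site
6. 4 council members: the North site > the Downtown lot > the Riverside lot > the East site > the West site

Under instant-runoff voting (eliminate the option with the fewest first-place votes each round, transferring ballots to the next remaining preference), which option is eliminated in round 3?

the East site

Round 1: the East site 8, the North site 4, the West site 13, the Downtown lot 1, the Riverside lot 9. Eliminate the Downtown lot.
Round 2: the East site 8, the North site 5, the West site 13, the Riverside lot 9. Eliminate the North site.
Round 3: the East site 9, the West site 13, the Riverside lot 13. Eliminate the East site.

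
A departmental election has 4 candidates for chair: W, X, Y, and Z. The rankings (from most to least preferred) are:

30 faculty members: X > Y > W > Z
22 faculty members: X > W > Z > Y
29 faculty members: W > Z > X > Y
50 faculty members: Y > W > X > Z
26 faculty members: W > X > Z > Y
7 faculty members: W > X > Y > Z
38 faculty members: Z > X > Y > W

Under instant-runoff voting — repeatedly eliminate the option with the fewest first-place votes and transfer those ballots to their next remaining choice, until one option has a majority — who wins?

W

Round 1: W 62, X 52, Y 50, Z 38. Eliminate Z.
Round 2: W 62, X 90, Y 50. Eliminate Y.
Round 3: W 112, X 90. W has a majority.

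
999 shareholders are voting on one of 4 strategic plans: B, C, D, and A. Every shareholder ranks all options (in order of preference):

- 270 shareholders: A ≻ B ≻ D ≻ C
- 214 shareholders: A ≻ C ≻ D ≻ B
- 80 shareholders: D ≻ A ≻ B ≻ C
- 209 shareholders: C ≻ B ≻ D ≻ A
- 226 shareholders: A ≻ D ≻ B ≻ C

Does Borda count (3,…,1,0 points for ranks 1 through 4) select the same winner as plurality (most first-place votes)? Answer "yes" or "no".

yes

Borda — scores: B 1264, C 1055, D 1385, A 2290. Winner: A.
Plurality — first-place votes: B 0, C 209, D 80, A 710. Winner: A.
The two methods agree.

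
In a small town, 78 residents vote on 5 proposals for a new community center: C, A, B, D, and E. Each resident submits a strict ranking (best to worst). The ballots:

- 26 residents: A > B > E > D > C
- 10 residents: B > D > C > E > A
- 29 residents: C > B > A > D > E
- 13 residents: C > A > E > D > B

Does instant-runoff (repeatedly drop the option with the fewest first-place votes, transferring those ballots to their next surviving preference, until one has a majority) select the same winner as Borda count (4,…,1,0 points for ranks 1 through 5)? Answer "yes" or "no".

Instant-runoff — R1 C 42, A 26, B 10, D 0, E 0 (C winner). Winner: C.
Borda — scores: C 188, A 201, B 205, D 98, E 88. Winner: B.
The two methods disagree.

no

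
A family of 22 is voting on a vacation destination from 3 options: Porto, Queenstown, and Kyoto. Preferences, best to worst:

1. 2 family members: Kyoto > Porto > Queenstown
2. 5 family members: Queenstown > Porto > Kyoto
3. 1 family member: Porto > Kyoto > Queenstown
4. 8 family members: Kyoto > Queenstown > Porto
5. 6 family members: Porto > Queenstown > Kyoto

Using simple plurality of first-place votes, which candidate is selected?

Kyoto

First-place votes: Porto 7, Queenstown 5, Kyoto 10.
Kyoto has the most first-place votes.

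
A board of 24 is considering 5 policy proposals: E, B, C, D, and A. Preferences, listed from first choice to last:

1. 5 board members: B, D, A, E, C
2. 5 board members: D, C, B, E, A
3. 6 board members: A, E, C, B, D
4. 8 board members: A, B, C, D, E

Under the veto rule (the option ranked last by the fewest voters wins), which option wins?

Last-place votes: E 8, B 0, C 5, D 6, A 5.
B is ranked last by the fewest voters, so B wins.

B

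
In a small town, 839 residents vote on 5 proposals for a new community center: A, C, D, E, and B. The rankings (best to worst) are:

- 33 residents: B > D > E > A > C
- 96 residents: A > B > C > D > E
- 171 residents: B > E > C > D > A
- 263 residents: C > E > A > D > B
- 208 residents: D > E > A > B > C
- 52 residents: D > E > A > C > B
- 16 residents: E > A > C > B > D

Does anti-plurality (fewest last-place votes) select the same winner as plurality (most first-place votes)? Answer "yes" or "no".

no

Anti-plurality — last-place votes: A 171, C 241, D 16, E 96, B 315. Winner: D.
Plurality — first-place votes: A 96, C 263, D 260, E 16, B 204. Winner: C.
The two methods disagree.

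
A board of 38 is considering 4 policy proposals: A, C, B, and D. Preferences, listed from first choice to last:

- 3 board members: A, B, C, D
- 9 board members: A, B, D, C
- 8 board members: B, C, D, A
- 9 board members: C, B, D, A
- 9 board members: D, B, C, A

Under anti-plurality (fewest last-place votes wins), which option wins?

Last-place votes: A 26, C 9, B 0, D 3.
B is ranked last by the fewest voters, so B wins.

B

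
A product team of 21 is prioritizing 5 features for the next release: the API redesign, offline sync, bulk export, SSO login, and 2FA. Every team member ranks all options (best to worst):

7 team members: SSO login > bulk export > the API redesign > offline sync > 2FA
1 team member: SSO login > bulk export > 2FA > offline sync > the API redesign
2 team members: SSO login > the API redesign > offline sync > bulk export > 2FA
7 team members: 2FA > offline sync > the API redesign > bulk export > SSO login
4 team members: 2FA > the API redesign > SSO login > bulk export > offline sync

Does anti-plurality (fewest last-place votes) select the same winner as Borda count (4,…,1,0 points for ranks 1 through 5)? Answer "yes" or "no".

Anti-plurality — last-place votes: the API redesign 1, offline sync 4, bulk export 0, SSO login 7, 2FA 9. Winner: bulk export.
Borda — scores: the API redesign 46, offline sync 33, bulk export 37, SSO login 48, 2FA 46. Winner: SSO login.
The two methods disagree.

no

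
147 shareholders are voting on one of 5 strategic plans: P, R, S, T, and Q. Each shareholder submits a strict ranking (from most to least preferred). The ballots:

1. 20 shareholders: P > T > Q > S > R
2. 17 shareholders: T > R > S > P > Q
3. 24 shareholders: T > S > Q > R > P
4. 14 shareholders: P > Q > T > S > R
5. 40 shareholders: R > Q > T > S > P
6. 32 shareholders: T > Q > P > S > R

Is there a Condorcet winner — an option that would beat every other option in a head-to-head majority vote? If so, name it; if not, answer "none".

T

T vs P: 113–34 for T.
T vs R: 107–40 for T.
T vs S: 147–0 for T.
T vs Q: 93–54 for T.
T beats every other option head-to-head.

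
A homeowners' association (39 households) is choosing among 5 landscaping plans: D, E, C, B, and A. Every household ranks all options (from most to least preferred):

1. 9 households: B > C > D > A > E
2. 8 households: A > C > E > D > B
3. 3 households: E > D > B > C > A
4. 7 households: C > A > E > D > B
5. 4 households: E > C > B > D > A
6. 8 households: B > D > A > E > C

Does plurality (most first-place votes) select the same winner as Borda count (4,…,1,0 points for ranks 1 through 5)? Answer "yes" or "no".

no

Plurality — first-place votes: D 0, E 7, C 7, B 17, A 8. Winner: B.
Borda — scores: D 70, E 66, C 94, B 82, A 78. Winner: C.
The two methods disagree.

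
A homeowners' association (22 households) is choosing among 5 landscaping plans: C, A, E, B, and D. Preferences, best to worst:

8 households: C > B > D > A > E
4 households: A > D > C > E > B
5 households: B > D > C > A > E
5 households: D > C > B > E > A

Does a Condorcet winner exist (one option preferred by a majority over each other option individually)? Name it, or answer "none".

none

Checking pairwise contests:
D beats C 14–8.
C beats A 18–4.
C beats E 22–0.
C beats B 17–5.
B beats D 13–9.
Every option loses at least one head-to-head, so there is no Condorcet winner.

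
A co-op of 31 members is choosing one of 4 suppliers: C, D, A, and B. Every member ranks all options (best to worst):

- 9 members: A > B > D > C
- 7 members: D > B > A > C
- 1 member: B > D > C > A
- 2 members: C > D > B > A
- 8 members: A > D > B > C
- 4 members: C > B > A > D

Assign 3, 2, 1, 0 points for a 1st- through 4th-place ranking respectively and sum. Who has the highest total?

A

C: 9·0 + 7·0 + 1·1 + 2·3 + 8·0 + 4·3 = 19
D: 9·1 + 7·3 + 1·2 + 2·2 + 8·2 + 4·0 = 52
A: 9·3 + 7·1 + 1·0 + 2·0 + 8·3 + 4·1 = 62
B: 9·2 + 7·2 + 1·3 + 2·1 + 8·1 + 4·2 = 53
A has the highest Borda score (62).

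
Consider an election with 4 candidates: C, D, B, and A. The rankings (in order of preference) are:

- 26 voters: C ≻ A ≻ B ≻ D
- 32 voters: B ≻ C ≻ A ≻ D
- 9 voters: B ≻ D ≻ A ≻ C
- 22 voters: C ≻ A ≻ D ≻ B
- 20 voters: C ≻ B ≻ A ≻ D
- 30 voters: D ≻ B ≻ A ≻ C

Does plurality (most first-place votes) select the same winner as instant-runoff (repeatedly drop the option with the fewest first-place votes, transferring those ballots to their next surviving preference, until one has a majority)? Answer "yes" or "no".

Plurality — first-place votes: C 68, D 30, B 41, A 0. Winner: C.
Instant-runoff — R1 C 68, D 30, B 41, A 0 (A out); R2 C 68, D 30, B 41 (D out); R3 C 68, B 71 (B winner). Winner: B.
The two methods disagree.

no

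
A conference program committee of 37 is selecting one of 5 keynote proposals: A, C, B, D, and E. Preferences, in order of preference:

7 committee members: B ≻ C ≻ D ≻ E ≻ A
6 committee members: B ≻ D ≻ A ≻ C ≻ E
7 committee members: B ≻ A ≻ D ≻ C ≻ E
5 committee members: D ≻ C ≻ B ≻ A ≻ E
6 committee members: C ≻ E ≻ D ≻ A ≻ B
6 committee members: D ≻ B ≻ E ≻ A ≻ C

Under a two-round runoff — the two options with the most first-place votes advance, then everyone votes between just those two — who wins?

B

Round 1 first-place votes: A 0, C 6, B 20, D 11, E 0.
B and D advance.
Runoff: B is preferred to D by 20 voters; D by 17.
B wins the runoff.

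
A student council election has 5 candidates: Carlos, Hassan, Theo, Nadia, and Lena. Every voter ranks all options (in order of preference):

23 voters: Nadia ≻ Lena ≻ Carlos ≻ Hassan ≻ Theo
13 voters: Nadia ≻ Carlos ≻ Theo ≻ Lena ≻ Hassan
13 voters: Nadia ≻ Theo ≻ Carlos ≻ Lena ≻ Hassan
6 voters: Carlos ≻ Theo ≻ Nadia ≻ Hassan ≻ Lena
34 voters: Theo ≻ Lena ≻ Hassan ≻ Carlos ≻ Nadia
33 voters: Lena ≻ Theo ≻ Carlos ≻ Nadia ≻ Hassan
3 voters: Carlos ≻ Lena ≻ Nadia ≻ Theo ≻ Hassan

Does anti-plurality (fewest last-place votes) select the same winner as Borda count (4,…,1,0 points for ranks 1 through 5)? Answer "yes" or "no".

Anti-plurality — last-place votes: Carlos 0, Hassan 62, Theo 23, Nadia 34, Lena 6. Winner: Carlos.
Borda — scores: Carlos 247, Hassan 97, Theo 321, Nadia 247, Lena 338. Winner: Lena.
The two methods disagree.

no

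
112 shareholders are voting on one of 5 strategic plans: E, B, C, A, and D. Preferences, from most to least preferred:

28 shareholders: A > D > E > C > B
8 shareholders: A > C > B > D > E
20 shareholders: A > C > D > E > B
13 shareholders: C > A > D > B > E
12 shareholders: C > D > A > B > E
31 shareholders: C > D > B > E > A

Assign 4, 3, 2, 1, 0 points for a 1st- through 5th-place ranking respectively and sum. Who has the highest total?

C

E: 28·2 + 8·0 + 20·1 + 13·0 + 12·0 + 31·1 = 107
B: 28·0 + 8·2 + 20·0 + 13·1 + 12·1 + 31·2 = 103
C: 28·1 + 8·3 + 20·3 + 13·4 + 12·4 + 31·4 = 336
A: 28·4 + 8·4 + 20·4 + 13·3 + 12·2 + 31·0 = 287
D: 28·3 + 8·1 + 20·2 + 13·2 + 12·3 + 31·3 = 287
C has the highest Borda score (336).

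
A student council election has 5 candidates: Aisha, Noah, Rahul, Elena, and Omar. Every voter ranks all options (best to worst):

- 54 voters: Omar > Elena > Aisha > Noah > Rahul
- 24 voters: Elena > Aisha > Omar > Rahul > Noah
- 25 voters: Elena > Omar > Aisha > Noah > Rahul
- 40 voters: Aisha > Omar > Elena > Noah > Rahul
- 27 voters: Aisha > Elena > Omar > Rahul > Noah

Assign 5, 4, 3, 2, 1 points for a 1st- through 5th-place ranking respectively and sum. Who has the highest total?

Aisha: 54·3 + 24·4 + 25·3 + 40·5 + 27·5 = 668
Noah: 54·2 + 24·1 + 25·2 + 40·2 + 27·1 = 289
Rahul: 54·1 + 24·2 + 25·1 + 40·1 + 27·2 = 221
Elena: 54·4 + 24·5 + 25·5 + 40·3 + 27·4 = 689
Omar: 54·5 + 24·3 + 25·4 + 40·4 + 27·3 = 683
Elena has the highest Borda score (689).

Elena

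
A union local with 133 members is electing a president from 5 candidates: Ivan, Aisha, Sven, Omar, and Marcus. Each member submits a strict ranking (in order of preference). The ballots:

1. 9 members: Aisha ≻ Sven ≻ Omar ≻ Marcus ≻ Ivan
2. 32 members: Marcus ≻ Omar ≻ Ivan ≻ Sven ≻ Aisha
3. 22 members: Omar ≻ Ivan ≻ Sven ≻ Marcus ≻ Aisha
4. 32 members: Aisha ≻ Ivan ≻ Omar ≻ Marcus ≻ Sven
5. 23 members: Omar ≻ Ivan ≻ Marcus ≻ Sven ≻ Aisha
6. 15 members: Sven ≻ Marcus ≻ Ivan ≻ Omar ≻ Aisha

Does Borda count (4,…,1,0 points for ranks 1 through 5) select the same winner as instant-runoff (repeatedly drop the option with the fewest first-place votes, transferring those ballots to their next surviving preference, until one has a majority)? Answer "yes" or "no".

yes

Borda — scores: Ivan 325, Aisha 164, Sven 186, Omar 373, Marcus 282. Winner: Omar.
Instant-runoff — R1 Ivan 0, Aisha 41, Sven 15, Omar 45, Marcus 32 (Ivan out); R2 Aisha 41, Sven 15, Omar 45, Marcus 32 (Sven out); R3 Aisha 41, Omar 45, Marcus 47 (Aisha out); R4 Omar 86, Marcus 47 (Omar winner). Winner: Omar.
The two methods agree.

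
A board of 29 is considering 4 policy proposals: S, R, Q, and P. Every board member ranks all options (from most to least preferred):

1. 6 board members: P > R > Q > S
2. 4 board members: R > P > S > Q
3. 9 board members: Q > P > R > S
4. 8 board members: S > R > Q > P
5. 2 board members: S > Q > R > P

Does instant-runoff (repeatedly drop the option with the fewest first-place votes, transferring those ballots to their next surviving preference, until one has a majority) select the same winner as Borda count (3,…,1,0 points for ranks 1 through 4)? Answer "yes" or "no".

Instant-runoff — R1 S 10, R 4, Q 9, P 6 (R out); R2 S 10, Q 9, P 10 (Q out); R3 S 10, P 19 (P winner). Winner: P.
Borda — scores: S 34, R 51, Q 45, P 44. Winner: R.
The two methods disagree.

no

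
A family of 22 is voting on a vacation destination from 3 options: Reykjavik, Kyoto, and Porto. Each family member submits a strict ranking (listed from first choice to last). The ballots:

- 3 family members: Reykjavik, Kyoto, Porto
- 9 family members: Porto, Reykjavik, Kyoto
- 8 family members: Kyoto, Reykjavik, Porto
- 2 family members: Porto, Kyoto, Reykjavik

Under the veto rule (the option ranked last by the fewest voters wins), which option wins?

Last-place votes: Reykjavik 2, Kyoto 9, Porto 11.
Reykjavik is ranked last by the fewest voters, so Reykjavik wins.

Reykjavik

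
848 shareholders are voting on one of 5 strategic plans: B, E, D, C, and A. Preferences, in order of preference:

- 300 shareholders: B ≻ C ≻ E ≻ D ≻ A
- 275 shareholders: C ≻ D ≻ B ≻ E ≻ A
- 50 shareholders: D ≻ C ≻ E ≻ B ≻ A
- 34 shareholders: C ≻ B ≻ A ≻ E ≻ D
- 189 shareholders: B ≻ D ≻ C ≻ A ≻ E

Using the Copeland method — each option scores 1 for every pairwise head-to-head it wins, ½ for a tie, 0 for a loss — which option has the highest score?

B

B: beats E, D, C, and A → score 4.
E: beats A; loses to B, D, and C → score 1.
D: beats E and A; loses to B and C → score 2.
C: beats E, D, and A; loses to B → score 3.
A: loses to B, E, D, and C → score 0.
B has the best pairwise record.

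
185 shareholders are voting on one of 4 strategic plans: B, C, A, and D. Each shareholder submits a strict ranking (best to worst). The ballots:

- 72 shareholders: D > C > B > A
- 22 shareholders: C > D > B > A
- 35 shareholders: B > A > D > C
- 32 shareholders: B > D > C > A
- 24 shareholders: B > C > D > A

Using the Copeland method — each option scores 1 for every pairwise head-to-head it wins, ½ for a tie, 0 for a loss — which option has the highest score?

B: beats A; loses to C and D → score 1.
C: beats B and A; loses to D → score 2.
A: loses to B, C, and D → score 0.
D: beats B, C, and A → score 3.
D has the best pairwise record.

D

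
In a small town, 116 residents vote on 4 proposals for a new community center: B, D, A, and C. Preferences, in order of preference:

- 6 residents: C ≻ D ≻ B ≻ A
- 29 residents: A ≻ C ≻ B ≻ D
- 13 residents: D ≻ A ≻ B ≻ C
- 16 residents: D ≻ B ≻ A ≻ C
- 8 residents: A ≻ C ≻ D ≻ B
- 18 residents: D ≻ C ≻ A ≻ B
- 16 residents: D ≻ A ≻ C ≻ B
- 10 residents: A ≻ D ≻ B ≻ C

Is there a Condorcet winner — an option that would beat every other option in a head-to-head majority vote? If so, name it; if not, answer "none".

D vs B: 87–29 for D.
D vs A: 69–47 for D.
D vs C: 73–43 for D.
D beats every other option head-to-head.

D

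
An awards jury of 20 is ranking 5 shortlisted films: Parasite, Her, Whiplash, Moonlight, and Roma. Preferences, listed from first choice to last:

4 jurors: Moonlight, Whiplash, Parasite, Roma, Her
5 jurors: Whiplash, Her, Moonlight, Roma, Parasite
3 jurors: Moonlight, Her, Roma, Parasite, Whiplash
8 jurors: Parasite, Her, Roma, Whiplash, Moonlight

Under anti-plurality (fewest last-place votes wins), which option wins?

Roma

Last-place votes: Parasite 5, Her 4, Whiplash 3, Moonlight 8, Roma 0.
Roma is ranked last by the fewest voters, so Roma wins.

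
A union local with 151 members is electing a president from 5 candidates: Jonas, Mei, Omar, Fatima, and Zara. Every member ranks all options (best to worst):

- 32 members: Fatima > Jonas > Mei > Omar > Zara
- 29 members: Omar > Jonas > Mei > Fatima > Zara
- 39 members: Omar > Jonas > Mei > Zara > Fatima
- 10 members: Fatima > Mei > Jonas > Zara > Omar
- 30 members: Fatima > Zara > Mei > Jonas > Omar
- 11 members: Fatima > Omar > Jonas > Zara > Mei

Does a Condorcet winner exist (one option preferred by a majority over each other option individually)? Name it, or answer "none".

Fatima

Fatima vs Jonas: 83–68 for Fatima.
Fatima vs Mei: 83–68 for Fatima.
Fatima vs Omar: 83–68 for Fatima.
Fatima vs Zara: 112–39 for Fatima.
Fatima beats every other option head-to-head.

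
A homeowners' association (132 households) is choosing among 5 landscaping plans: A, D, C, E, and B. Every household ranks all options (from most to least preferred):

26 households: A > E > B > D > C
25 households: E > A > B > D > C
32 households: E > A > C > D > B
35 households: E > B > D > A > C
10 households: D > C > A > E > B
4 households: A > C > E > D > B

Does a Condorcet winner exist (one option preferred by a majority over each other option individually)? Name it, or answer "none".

E

E vs A: 92–40 for E.
E vs D: 122–10 for E.
E vs C: 118–14 for E.
E vs B: 132–0 for E.
E beats every other option head-to-head.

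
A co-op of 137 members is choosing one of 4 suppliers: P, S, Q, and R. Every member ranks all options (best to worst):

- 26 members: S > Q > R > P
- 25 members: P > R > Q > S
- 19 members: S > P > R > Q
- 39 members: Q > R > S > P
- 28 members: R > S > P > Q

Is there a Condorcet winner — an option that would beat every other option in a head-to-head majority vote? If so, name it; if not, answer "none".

R vs P: 93–44 for R.
R vs S: 92–45 for R.
R vs Q: 72–65 for R.
R beats every other option head-to-head.

R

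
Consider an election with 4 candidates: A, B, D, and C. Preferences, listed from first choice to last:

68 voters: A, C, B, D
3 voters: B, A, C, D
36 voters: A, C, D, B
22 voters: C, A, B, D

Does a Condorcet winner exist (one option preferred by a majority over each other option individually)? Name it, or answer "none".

A

A vs B: 126–3 for A.
A vs D: 129–0 for A.
A vs C: 107–22 for A.
A beats every other option head-to-head.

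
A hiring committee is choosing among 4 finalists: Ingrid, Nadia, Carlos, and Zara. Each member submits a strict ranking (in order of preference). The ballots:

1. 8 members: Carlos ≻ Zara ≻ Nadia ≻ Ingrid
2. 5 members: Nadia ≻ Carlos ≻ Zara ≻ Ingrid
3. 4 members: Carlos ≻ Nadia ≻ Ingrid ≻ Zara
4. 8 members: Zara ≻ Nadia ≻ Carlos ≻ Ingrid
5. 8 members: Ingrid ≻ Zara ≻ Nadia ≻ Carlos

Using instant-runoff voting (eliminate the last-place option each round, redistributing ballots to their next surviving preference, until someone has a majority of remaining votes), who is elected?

Round 1: Ingrid 8, Nadia 5, Carlos 12, Zara 8. Eliminate Nadia.
Round 2: Ingrid 8, Carlos 17, Zara 8. Carlos has a majority.

Carlos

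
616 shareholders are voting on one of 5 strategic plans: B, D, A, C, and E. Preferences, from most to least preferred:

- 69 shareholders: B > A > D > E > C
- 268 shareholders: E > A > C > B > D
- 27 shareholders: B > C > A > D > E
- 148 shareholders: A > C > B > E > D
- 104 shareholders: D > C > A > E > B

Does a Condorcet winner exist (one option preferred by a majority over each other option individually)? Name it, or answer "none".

A

A vs B: 520–96 for A.
A vs D: 512–104 for A.
A vs C: 485–131 for A.
A vs E: 348–268 for A.
A beats every other option head-to-head.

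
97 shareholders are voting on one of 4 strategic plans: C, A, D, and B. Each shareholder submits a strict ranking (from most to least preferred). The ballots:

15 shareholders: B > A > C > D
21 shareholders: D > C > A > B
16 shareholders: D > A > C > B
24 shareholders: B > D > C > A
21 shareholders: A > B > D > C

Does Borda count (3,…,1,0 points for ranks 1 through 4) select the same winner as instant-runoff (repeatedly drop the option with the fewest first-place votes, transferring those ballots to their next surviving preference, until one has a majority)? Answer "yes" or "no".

no

Borda — scores: C 97, A 146, D 180, B 159. Winner: D.
Instant-runoff — R1 C 0, A 21, D 37, B 39 (C out); R2 A 21, D 37, B 39 (A out); R3 D 37, B 60 (B winner). Winner: B.
The two methods disagree.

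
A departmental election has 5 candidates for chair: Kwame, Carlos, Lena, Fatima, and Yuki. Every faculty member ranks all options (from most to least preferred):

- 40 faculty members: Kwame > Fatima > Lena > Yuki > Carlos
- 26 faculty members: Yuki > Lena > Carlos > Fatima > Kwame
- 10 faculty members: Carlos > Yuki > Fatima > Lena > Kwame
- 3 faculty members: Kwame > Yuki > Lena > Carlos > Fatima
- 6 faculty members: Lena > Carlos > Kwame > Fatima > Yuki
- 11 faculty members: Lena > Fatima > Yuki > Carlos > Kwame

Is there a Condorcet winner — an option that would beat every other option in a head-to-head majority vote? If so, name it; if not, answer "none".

Checking pairwise contests:
Carlos beats Kwame 53–43.
Lena beats Carlos 86–10.
Fatima beats Lena 50–46.
Kwame beats Fatima 49–47.
Kwame beats Yuki 49–47.
Every option loses at least one head-to-head, so there is no Condorcet winner.

none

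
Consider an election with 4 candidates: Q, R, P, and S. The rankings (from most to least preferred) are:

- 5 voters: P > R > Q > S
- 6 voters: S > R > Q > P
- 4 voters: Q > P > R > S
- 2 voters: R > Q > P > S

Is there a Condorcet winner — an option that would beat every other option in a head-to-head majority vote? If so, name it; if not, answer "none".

Checking pairwise contests:
R beats Q 13–4.
P beats R 9–8.
Q beats P 12–5.
Q beats S 11–6.
Every option loses at least one head-to-head, so there is no Condorcet winner.

none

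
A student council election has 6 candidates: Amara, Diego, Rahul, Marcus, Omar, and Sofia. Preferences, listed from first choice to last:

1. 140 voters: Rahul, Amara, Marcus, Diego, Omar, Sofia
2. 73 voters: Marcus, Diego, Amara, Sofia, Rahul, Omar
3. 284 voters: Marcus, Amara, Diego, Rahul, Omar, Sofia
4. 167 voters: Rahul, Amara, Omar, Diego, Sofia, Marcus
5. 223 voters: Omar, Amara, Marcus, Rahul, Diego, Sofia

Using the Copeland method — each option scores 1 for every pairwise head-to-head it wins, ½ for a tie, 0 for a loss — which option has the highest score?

Amara

Amara: beats Diego, Rahul, Marcus, Omar, and Sofia → score 5.
Diego: beats Omar and Sofia; loses to Amara, Rahul, and Marcus → score 2.
Rahul: beats Diego, Omar, and Sofia; loses to Amara and Marcus → score 3.
Marcus: beats Diego, Rahul, Omar, and Sofia; loses to Amara → score 4.
Omar: beats Sofia; loses to Amara, Diego, Rahul, and Marcus → score 1.
Sofia: loses to Amara, Diego, Rahul, Marcus, and Omar → score 0.
Amara has the best pairwise record.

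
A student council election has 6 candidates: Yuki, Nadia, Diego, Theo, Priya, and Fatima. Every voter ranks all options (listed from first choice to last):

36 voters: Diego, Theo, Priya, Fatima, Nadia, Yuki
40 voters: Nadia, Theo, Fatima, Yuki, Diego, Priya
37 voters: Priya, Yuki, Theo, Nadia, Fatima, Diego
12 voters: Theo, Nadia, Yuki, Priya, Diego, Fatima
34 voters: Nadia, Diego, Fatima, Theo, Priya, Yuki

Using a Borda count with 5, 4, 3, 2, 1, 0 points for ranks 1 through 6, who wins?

Theo

Yuki: 36·0 + 40·2 + 37·4 + 12·3 + 34·0 = 264
Nadia: 36·1 + 40·5 + 37·2 + 12·4 + 34·5 = 528
Diego: 36·5 + 40·1 + 37·0 + 12·1 + 34·4 = 368
Theo: 36·4 + 40·4 + 37·3 + 12·5 + 34·2 = 543
Priya: 36·3 + 40·0 + 37·5 + 12·2 + 34·1 = 351
Fatima: 36·2 + 40·3 + 37·1 + 12·0 + 34·3 = 331
Theo has the highest Borda score (543).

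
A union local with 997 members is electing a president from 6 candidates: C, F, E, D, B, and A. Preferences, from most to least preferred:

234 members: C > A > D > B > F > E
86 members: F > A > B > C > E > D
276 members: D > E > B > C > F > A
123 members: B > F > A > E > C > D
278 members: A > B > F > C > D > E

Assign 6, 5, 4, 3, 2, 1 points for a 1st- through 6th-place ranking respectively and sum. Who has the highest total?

C: 234·6 + 86·3 + 276·3 + 123·2 + 278·3 = 3570
F: 234·2 + 86·6 + 276·2 + 123·5 + 278·4 = 3263
E: 234·1 + 86·2 + 276·5 + 123·3 + 278·1 = 2433
D: 234·4 + 86·1 + 276·6 + 123·1 + 278·2 = 3357
B: 234·3 + 86·4 + 276·4 + 123·6 + 278·5 = 4278
A: 234·5 + 86·5 + 276·1 + 123·4 + 278·6 = 4036
B has the highest Borda score (4278).

B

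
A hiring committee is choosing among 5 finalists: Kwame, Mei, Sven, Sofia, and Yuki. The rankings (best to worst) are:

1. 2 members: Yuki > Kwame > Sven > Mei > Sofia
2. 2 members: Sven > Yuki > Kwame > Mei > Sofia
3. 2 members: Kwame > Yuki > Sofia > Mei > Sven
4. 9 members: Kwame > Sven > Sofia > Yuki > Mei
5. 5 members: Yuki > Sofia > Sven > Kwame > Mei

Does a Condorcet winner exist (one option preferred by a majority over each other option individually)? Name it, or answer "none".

Kwame

Kwame vs Mei: 20–0 for Kwame.
Kwame vs Sven: 13–7 for Kwame.
Kwame vs Sofia: 15–5 for Kwame.
Kwame vs Yuki: 11–9 for Kwame.
Kwame beats every other option head-to-head.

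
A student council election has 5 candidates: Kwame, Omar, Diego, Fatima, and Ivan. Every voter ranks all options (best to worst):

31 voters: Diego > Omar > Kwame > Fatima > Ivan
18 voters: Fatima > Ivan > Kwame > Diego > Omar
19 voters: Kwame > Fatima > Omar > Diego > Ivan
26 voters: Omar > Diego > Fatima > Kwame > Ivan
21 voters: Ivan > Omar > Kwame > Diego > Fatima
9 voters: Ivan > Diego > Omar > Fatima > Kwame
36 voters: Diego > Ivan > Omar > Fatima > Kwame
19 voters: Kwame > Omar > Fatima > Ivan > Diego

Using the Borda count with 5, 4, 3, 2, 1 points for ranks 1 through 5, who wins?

Kwame: 31·3 + 18·3 + 19·5 + 26·2 + 21·3 + 9·1 + 36·1 + 19·5 = 497
Omar: 31·4 + 18·1 + 19·3 + 26·5 + 21·4 + 9·3 + 36·3 + 19·4 = 624
Diego: 31·5 + 18·2 + 19·2 + 26·4 + 21·2 + 9·4 + 36·5 + 19·1 = 610
Fatima: 31·2 + 18·5 + 19·4 + 26·3 + 21·1 + 9·2 + 36·2 + 19·3 = 474
Ivan: 31·1 + 18·4 + 19·1 + 26·1 + 21·5 + 9·5 + 36·4 + 19·2 = 480
Omar has the highest Borda score (624).

Omar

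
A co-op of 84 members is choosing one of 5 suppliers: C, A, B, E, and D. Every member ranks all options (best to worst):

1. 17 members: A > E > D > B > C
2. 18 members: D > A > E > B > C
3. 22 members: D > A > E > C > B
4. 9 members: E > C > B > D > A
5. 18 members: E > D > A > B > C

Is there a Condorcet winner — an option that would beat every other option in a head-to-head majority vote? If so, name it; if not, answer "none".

Checking pairwise contests:
A beats C 75–9.
D beats A 67–17.
A beats B 75–9.
A beats E 57–27.
E beats D 44–40.
Every option loses at least one head-to-head, so there is no Condorcet winner.

none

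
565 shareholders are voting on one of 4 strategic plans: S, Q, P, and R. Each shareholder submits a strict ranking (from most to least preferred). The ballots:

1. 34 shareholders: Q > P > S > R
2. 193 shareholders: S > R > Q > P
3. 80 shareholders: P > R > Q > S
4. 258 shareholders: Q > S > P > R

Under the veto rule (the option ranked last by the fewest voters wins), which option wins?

Last-place votes: S 80, Q 0, P 193, R 292.
Q is ranked last by the fewest voters, so Q wins.

Q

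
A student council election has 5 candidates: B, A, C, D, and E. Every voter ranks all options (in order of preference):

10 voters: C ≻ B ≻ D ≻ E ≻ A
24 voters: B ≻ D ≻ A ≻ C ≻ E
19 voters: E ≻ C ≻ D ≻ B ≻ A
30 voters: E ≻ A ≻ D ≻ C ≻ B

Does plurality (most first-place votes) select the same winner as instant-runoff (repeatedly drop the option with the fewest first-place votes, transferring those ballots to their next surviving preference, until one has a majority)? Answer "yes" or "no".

yes

Plurality — first-place votes: B 24, A 0, C 10, D 0, E 49. Winner: E.
Instant-runoff — R1 B 24, A 0, C 10, D 0, E 49 (E winner). Winner: E.
The two methods agree.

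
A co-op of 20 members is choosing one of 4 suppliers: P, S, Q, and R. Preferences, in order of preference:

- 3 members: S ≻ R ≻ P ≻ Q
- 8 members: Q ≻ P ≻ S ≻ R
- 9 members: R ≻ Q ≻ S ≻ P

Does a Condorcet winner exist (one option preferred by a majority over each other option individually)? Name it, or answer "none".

none

Checking pairwise contests:
S beats P 12–8.
Q beats S 17–3.
R beats Q 12–8.
S beats R 11–9.
Every option loses at least one head-to-head, so there is no Condorcet winner.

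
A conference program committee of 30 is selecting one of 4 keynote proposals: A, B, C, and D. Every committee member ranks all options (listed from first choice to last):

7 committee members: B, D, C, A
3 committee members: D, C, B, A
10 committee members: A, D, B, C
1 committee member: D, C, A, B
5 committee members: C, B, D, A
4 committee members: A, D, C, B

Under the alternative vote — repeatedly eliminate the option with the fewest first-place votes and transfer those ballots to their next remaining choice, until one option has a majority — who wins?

C

Round 1: A 14, B 7, C 5, D 4. Eliminate D.
Round 2: A 14, B 7, C 9. Eliminate B.
Round 3: A 14, C 16. C has a majority.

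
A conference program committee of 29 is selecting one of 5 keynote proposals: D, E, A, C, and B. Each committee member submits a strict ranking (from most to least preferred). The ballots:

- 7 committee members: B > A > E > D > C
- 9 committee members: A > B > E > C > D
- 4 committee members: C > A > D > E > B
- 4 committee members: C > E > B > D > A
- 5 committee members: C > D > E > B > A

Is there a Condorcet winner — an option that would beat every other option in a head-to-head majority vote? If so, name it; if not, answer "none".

B

B vs D: 20–9 for B.
B vs E: 16–13 for B.
B vs A: 16–13 for B.
B vs C: 16–13 for B.
B beats every other option head-to-head.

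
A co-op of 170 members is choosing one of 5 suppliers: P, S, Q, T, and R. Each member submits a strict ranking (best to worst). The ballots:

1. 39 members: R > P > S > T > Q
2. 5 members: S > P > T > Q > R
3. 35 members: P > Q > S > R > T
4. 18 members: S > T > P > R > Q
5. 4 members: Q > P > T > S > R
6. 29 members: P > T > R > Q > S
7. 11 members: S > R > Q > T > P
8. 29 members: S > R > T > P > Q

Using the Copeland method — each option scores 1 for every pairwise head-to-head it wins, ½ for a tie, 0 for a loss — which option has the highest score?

P: beats S, Q, T, and R → score 4.
S: beats Q, T, and R; loses to P → score 3.
Q: loses to P, S, T, and R → score 0.
T: beats Q; loses to P, S, and R → score 1.
R: beats Q and T; loses to P and S → score 2.
P has the best pairwise record.

P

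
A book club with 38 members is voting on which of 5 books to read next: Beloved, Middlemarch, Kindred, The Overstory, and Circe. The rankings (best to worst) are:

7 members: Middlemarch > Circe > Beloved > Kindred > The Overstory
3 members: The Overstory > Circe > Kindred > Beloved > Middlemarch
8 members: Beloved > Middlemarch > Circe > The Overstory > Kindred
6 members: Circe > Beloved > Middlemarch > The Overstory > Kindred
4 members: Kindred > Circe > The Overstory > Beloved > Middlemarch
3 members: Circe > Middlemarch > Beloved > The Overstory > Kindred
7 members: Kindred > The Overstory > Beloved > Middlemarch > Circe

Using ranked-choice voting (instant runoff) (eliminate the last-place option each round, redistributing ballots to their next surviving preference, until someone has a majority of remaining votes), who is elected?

Circe

Round 1: Beloved 8, Middlemarch 7, Kindred 11, The Overstory 3, Circe 9. Eliminate The Overstory.
Round 2: Beloved 8, Middlemarch 7, Kindred 11, Circe 12. Eliminate Middlemarch.
Round 3: Beloved 8, Kindred 11, Circe 19. Eliminate Beloved.
Round 4: Kindred 11, Circe 27. Circe has a majority.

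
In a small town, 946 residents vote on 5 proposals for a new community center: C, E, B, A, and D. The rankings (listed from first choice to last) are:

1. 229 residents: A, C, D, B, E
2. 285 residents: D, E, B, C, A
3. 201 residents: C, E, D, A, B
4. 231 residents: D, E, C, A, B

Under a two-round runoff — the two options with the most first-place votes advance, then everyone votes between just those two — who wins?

Round 1 first-place votes: C 201, E 0, B 0, A 229, D 516.
D and A advance.
Runoff: D is preferred to A by 717 voters; A by 229.
D wins the runoff.

D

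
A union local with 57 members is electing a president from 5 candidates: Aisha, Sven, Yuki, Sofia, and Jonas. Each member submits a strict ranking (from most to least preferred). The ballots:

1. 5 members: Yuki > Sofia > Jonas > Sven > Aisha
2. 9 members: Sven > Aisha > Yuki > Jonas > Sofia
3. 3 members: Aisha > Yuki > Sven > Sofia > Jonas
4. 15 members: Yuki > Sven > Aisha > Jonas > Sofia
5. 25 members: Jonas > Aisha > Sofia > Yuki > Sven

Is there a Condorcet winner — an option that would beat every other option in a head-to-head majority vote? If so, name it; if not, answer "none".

Checking pairwise contests:
Sven beats Aisha 29–28.
Yuki beats Sven 48–9.
Aisha beats Yuki 37–20.
Aisha beats Sofia 52–5.
Yuki beats Jonas 32–25.
Every option loses at least one head-to-head, so there is no Condorcet winner.

none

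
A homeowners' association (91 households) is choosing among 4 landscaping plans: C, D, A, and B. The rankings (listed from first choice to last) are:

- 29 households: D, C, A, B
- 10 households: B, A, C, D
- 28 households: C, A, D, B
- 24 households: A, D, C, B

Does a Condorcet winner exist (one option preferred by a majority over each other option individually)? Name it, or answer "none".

none

Checking pairwise contests:
D beats C 53–38.
A beats D 62–29.
C beats A 57–34.
C beats B 81–10.
Every option loses at least one head-to-head, so there is no Condorcet winner.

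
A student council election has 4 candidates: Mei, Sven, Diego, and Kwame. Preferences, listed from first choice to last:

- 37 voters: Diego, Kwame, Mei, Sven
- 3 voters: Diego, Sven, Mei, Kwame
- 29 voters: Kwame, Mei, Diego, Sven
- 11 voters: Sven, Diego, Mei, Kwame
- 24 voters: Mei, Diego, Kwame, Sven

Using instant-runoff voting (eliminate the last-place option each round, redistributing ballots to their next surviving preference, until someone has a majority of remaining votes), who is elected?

Diego

Round 1: Mei 24, Sven 11, Diego 40, Kwame 29. Eliminate Sven.
Round 2: Mei 24, Diego 51, Kwame 29. Eliminate Mei.
Round 3: Diego 75, Kwame 29. Diego has a majority.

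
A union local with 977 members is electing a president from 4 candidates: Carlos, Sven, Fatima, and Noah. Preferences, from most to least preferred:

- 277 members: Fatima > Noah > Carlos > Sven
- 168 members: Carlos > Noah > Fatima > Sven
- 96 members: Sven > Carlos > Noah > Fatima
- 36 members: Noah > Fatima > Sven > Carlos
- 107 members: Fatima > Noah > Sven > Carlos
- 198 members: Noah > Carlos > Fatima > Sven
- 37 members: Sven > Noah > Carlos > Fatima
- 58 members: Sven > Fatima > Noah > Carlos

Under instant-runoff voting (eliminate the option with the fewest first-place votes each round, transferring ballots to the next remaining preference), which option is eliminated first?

Carlos

Round 1: Carlos 168, Sven 191, Fatima 384, Noah 234. Eliminate Carlos.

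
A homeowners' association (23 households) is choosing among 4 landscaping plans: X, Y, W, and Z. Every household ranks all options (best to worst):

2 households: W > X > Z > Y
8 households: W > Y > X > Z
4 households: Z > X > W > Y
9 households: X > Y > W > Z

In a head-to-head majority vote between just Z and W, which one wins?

W

Voters preferring Z to W: 4; preferring W to Z: 19.
W wins the head-to-head.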